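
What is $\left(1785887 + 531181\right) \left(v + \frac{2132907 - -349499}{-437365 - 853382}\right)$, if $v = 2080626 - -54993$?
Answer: $\frac{2129031239325219372}{430249} \approx 4.9484 \cdot 10^{12}$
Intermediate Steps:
$v = 2135619$ ($v = 2080626 + 54993 = 2135619$)
$\left(1785887 + 531181\right) \left(v + \frac{2132907 - -349499}{-437365 - 853382}\right) = \left(1785887 + 531181\right) \left(2135619 + \frac{2132907 - -349499}{-437365 - 853382}\right) = 2317068 \left(2135619 + \frac{2132907 + \left(-571225 + 920724\right)}{-1290747}\right) = 2317068 \left(2135619 + \left(2132907 + 349499\right) \left(- \frac{1}{1290747}\right)\right) = 2317068 \left(2135619 + 2482406 \left(- \frac{1}{1290747}\right)\right) = 2317068 \left(2135619 - \frac{2482406}{1290747}\right) = 2317068 \cdot \frac{2756541334987}{1290747} = \frac{2129031239325219372}{430249}$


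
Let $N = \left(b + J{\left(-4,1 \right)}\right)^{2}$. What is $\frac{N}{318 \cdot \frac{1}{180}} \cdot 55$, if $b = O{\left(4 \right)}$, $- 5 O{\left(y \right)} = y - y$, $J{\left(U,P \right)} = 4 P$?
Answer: $\frac{26400}{53} \approx 498.11$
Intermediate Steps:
$O{\left(y \right)} = 0$ ($O{\left(y \right)} = - \frac{y - y}{5} = \left(- \frac{1}{5}\right) 0 = 0$)
$b = 0$
$N = 16$ ($N = \left(0 + 4 \cdot 1\right)^{2} = \left(0 + 4\right)^{2} = 4^{2} = 16$)
$\frac{N}{318 \cdot \frac{1}{180}} \cdot 55 = \frac{16}{318 \cdot \frac{1}{180}} \cdot 55 = \frac{16}{\frac{53}{30}} \cdot 55 = 16 \cdot \frac{30}{53} \cdot 55 = \frac{480}{53} \cdot 55 = \frac{26400}{53}$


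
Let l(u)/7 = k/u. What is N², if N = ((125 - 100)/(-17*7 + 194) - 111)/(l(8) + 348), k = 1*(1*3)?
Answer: 7054336/70812225 ≈ 0.099620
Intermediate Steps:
k = 3 (k = 1*3 = 3)
l(u) = 21/u (l(u) = 7*(3/u) = 21/u)
N = -2656/8415 (N = ((125 - 100)/(-17*7 + 194) - 111)/(21/8 + 348) = (25/(-119 + 194) - 111)/(21*(⅛) + 348) = (25/75 - 111)/(21/8 + 348) = (25*(1/75) - 111)/(2805/8) = (⅓ - 111)*(8/2805) = -332/3*8/2805 = -2656/8415 ≈ -0.31563)
N² = (-2656/8415)² = 7054336/70812225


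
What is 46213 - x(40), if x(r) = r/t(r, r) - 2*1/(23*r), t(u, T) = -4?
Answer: 21262581/460 ≈ 46223.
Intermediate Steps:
x(r) = -2/(23*r) - r/4 (x(r) = r/(-4) - 2*1/(23*r) = r*(-¼) - 2/(23*r) = -r/4 - 2/(23*r) = -2/(23*r) - r/4)
46213 - x(40) = 46213 - (-2/23/40 - ¼*40) = 46213 - (-2/23*1/40 - 10) = 46213 - (-1/460 - 10) = 46213 - 1*(-4601/460) = 46213 + 4601/460 = 21262581/460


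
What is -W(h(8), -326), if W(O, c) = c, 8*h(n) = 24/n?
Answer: 326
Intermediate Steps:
h(n) = 3/n (h(n) = (24/n)/8 = 3/n)
-W(h(8), -326) = -1*(-326) = 326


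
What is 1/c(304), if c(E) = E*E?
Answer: 1/92416 ≈ 1.0821e-5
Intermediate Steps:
c(E) = E²
1/c(304) = 1/(304²) = 1/92416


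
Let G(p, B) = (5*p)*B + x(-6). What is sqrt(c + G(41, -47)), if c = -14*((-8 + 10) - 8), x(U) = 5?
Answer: I*sqrt(9546) ≈ 97.704*I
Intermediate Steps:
G(p, B) = 5 + 5*B*p (G(p, B) = (5*p)*B + 5 = 5*B*p + 5 = 5 + 5*B*p)
c = 84 (c = -14*(2 - 8) = -14*(-6) = 84)
sqrt(c + G(41, -47)) = sqrt(84 + (5 + 5*(-47)*41)) = sqrt(84 + (5 - 9635)) = sqrt(84 - 9630) = sqrt(-9546) = I*sqrt(9546)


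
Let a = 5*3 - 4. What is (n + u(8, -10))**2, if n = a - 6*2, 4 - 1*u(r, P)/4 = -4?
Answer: 961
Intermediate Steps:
u(r, P) = 32 (u(r, P) = 16 - 4*(-4) = 16 + 16 = 32)
a = 11 (a = 15 - 4 = 11)
n = -1 (n = 11 - 6*2 = 11 - 12 = -1)
(n + u(8, -10))**2 = (-1 + 32)**2 = 31**2 = 961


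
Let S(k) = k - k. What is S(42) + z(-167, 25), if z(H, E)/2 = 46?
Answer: 92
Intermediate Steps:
z(H, E) = 92 (z(H, E) = 2*46 = 92)
S(k) = 0
S(42) + z(-167, 25) = 0 + 92 = 92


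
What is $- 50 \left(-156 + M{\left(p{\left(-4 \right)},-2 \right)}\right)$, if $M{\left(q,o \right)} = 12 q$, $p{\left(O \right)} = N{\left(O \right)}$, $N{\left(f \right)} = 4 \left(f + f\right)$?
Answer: $27000$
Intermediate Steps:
$N{\left(f \right)} = 8 f$ ($N{\left(f \right)} = 4 \cdot 2 f = 8 f$)
$p{\left(O \right)} = 8 O$
$- 50 \left(-156 + M{\left(p{\left(-4 \right)},-2 \right)}\right) = - 50 \left(-156 + 12 \cdot 8 \left(-4\right)\right) = - 50 \left(-156 + 12 \left(-32\right)\right) = - 50 \left(-156 - 384\right) = \left(-50\right) \left(-540\right) = 27000$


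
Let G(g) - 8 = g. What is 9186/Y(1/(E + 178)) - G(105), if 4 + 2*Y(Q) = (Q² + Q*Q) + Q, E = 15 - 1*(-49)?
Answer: -91865097/19501 ≈ -4710.8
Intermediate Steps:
G(g) = 8 + g
E = 64 (E = 15 + 49 = 64)
Y(Q) = -2 + Q² + Q/2 (Y(Q) = -2 + ((Q² + Q*Q) + Q)/2 = -2 + ((Q² + Q²) + Q)/2 = -2 + (2*Q² + Q)/2 = -2 + (Q + 2*Q²)/2 = -2 + (Q² + Q/2) = -2 + Q² + Q/2)
9186/Y(1/(E + 178)) - G(105) = 9186/(-2 + (1/(64 + 178))² + 1/(2*(64 + 178))) - (8 + 105) = 9186/(-2 + (1/242)² + (½)/242) - 1*113 = 9186/(-2 + (1/242)² + (½)*(1/242)) - 113 = 9186/(-2 + 1/58564 + 1/484) - 113 = 9186/(-58503/29282) - 113 = 9186*(-29282/58503) - 113 = -89661484/19501 - 113 = -91865097/19501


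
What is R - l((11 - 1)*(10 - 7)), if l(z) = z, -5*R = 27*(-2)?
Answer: -96/5 ≈ -19.200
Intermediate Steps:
R = 54/5 (R = -27*(-2)/5 = -⅕*(-54) = 54/5 ≈ 10.800)
R - l((11 - 1)*(10 - 7)) = 54/5 - (11 - 1)*(10 - 7) = 54/5 - 10*3 = 54/5 - 1*30 = 54/5 - 30 = -96/5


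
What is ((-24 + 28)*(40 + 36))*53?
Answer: 16112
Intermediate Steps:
((-24 + 28)*(40 + 36))*53 = (4*76)*53 = 304*53 = 16112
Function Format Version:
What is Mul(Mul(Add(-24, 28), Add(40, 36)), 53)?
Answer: 16112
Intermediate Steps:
Mul(Mul(Add(-24, 28), Add(40, 36)), 53) = Mul(Mul(4, 76), 53) = Mul(304, 53) = 16112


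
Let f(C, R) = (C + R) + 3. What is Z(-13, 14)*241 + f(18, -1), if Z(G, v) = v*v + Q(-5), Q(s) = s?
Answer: 46051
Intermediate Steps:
f(C, R) = 3 + C + R
Z(G, v) = -5 + v**2 (Z(G, v) = v*v - 5 = v**2 - 5 = -5 + v**2)
Z(-13, 14)*241 + f(18, -1) = (-5 + 14**2)*241 + (3 + 18 - 1) = (-5 + 196)*241 + 20 = 191*241 + 20 = 46031 + 20 = 46051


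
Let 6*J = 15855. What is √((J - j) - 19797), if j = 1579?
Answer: 3*I*√8326/2 ≈ 136.87*I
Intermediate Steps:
J = 5285/2 (J = (⅙)*15855 = 5285/2 ≈ 2642.5)
√((J - j) - 19797) = √((5285/2 - 1*1579) - 19797) = √((5285/2 - 1579) - 19797) = √(2127/2 - 19797) = √(-37467/2) = 3*I*√8326/2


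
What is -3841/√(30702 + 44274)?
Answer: -3841*√4686/18744 ≈ -14.028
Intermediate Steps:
-3841/√(30702 + 44274) = -3841*√4686/18744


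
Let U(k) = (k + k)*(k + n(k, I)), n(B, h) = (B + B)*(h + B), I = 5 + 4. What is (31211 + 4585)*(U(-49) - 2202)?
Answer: -13658321760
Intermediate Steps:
I = 9
n(B, h) = 2*B*(B + h) (n(B, h) = (2*B)*(B + h) = 2*B*(B + h))
U(k) = 2*k*(k + 2*k*(9 + k)) (U(k) = (k + k)*(k + 2*k*(k + 9)) = (2*k)*(k + 2*k*(9 + k)) = 2*k*(k + 2*k*(9 + k)))
(31211 + 4585)*(U(-49) - 2202) = (31211 + 4585)*((-49)**2*(38 + 4*(-49)) - 2202) = 35796*(2401*(38 - 196) - 2202) = 35796*(2401*(-158) - 2202) = 35796*(-379358 - 2202) = 35796*(-381560) = -13658321760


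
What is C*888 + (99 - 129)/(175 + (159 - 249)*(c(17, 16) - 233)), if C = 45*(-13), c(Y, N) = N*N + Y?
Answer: -355843794/685 ≈ -5.1948e+5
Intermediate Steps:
c(Y, N) = Y + N² (c(Y, N) = N² + Y = Y + N²)
C = -585
C*888 + (99 - 129)/(175 + (159 - 249)*(c(17, 16) - 233)) = -585*888 + (99 - 129)/(175 + (159 - 249)*((17 + 16²) - 233)) = -519480 - 30/(175 - 90*((17 + 256) - 233)) = -519480 - 30/(175 - 90*(273 - 233)) = -519480 - 30/(175 - 90*40) = -519480 - 30/(175 - 3600) = -519480 - 30/(-3425) = -519480 - 30*(-1/3425) = -519480 + 6/685 = -355843794/685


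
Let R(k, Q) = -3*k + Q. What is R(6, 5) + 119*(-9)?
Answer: -1084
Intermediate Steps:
R(k, Q) = Q - 3*k
R(6, 5) + 119*(-9) = (5 - 3*6) + 119*(-9) = (5 - 18) - 1071 = -13 - 1071 = -1084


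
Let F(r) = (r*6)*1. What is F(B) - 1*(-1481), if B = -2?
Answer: 1469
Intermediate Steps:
F(r) = 6*r (F(r) = (6*r)*1 = 6*r)
F(B) - 1*(-1481) = 6*(-2) - 1*(-1481) = -12 + 1481 = 1469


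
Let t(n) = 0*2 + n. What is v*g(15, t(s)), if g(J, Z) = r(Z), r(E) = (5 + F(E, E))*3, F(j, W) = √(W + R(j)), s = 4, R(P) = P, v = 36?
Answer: 540 + 216*√2 ≈ 845.47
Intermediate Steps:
F(j, W) = √(W + j)
t(n) = n (t(n) = 0 + n = n)
r(E) = 15 + 3*√2*√E (r(E) = (5 + √(E + E))*3 = (5 + √(2*E))*3 = (5 + √2*√E)*3 = 15 + 3*√2*√E)
g(J, Z) = 15 + 3*√2*√Z
v*g(15, t(s)) = 36*(15 + 3*√2*√4) = 36*(15 + 3*√2*2) = 36*(15 + 6*√2) = 540 + 216*√2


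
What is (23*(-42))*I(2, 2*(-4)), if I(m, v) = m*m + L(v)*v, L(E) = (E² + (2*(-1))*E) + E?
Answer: 552552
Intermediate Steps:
L(E) = E² - E (L(E) = (E² - 2*E) + E = E² - E)
I(m, v) = m² + v²*(-1 + v) (I(m, v) = m*m + (v*(-1 + v))*v = m² + v²*(-1 + v))
(23*(-42))*I(2, 2*(-4)) = (23*(-42))*(2² + (2*(-4))²*(-1 + 2*(-4))) = -966*(4 + (-8)²*(-1 - 8)) = -966*(4 + 64*(-9)) = -966*(4 - 576) = -966*(-572) = 552552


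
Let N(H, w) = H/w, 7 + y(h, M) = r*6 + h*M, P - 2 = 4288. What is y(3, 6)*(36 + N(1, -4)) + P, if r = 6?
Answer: 23881/4 ≈ 5970.3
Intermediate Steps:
P = 4290 (P = 2 + 4288 = 4290)
y(h, M) = 29 + M*h (y(h, M) = -7 + (6*6 + h*M) = -7 + (36 + M*h) = 29 + M*h)
y(3, 6)*(36 + N(1, -4)) + P = (29 + 6*3)*(36 + 1/(-4)) + 4290 = (29 + 18)*(36 + 1*(-1/4)) + 4290 = 47*(36 - 1/4) + 4290 = 47*(143/4) + 4290 = 6721/4 + 4290 = 23881/4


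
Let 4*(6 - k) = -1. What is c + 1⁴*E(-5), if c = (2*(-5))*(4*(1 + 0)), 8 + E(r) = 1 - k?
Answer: -213/4 ≈ -53.250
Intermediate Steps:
k = 25/4 (k = 6 - ¼*(-1) = 6 + ¼ = 25/4 ≈ 6.2500)
E(r) = -53/4 (E(r) = -8 + (1 - 1*25/4) = -8 + (1 - 25/4) = -8 - 21/4 = -53/4)
c = -40 ≈ -40.000
c + 1⁴*E(-5) = -40 + 1⁴*(-53/4) = -40 + 1*(-53/4) = -40 - 53/4 = -213/4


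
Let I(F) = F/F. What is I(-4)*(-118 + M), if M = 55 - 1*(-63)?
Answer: 0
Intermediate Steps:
I(F) = 1
M = 118 (M = 55 + 63 = 118)
I(-4)*(-118 + M) = 1*(-118 + 118) = 1*0 = 0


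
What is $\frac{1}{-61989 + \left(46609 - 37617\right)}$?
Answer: $- \frac{1}{52997} \approx -1.8869 \cdot 10^{-5}$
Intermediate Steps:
$\frac{1}{-61989 + \left(46609 - 37617\right)} = \frac{1}{-61989 + 8992} = \frac{1}{-52997} = - \frac{1}{52997}$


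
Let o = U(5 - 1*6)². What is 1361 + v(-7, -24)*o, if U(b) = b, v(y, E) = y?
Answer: 1354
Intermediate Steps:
o = 1 (o = (5 - 1*6)² = (5 - 6)² = (-1)² = 1)
1361 + v(-7, -24)*o = 1361 - 7*1 = 1361 - 7 = 1354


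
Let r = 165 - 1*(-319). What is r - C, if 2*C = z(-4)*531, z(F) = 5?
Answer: -1687/2 ≈ -843.50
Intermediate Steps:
r = 484 (r = 165 + 319 = 484)
C = 2655/2 (C = (5*531)/2 = (½)*2655 = 2655/2 ≈ 1327.5)
r - C = 484 - 1*2655/2 = 484 - 2655/2 = -1687/2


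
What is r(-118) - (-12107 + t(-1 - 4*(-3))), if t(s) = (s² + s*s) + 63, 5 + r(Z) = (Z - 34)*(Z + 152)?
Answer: 6629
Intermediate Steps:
r(Z) = -5 + (-34 + Z)*(152 + Z) (r(Z) = -5 + (Z - 34)*(Z + 152) = -5 + (-34 + Z)*(152 + Z))
t(s) = 63 + 2*s² (t(s) = (s² + s²) + 63 = 2*s² + 63 = 63 + 2*s²)
r(-118) - (-12107 + t(-1 - 4*(-3))) = (-5173 + (-118)² + 118*(-118)) - (-12107 + (63 + 2*(-1 - 4*(-3))²)) = (-5173 + 13924 - 13924) - (-12107 + (63 + 2*(-1 + 12)²)) = -5173 - (-12107 + (63 + 2*11²)) = -5173 - (-12107 + (63 + 2*121)) = -5173 - (-12107 + (63 + 242)) = -5173 - (-12107 + 305) = -5173 - 1*(-11802) = -5173 + 11802 = 6629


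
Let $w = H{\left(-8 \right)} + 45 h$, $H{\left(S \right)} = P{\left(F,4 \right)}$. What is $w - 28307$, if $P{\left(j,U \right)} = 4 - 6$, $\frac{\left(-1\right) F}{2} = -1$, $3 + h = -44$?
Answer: $-30424$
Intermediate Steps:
$h = -47$ ($h = -3 - 44 = -47$)
$F = 2$ ($F = \left(-2\right) \left(-1\right) = 2$)
$P{\left(j,U \right)} = -2$ ($P{\left(j,U \right)} = 4 - 6 = -2$)
$H{\left(S \right)} = -2$
$w = -2117$ ($w = -2 + 45 \left(-47\right) = -2 - 2115 = -2117$)
$w - 28307 = -2117 - 28307 = -30424$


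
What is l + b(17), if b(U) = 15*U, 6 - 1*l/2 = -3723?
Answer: 7713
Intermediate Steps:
l = 7458 (l = 12 - 2*(-3723) = 12 + 7446 = 7458)
l + b(17) = 7458 + 15*17 = 7458 + 255 = 7713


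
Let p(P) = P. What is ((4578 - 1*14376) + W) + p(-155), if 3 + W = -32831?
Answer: -42787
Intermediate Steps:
W = -32834 (W = -3 - 32831 = -32834)
((4578 - 1*14376) + W) + p(-155) = ((4578 - 1*14376) - 32834) - 155 = ((4578 - 14376) - 32834) - 155 = (-9798 - 32834) - 155 = -42632 - 155 = -42787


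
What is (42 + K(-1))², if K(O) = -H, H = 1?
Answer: 1681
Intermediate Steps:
K(O) = -1 (K(O) = -1*1 = -1)
(42 + K(-1))² = (42 - 1)² = 41² = 1681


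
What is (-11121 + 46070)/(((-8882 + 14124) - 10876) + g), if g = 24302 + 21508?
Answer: 34949/40176 ≈ 0.86990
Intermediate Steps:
g = 45810
(-11121 + 46070)/(((-8882 + 14124) - 10876) + g) = (-11121 + 46070)/(((-8882 + 14124) - 10876) + 45810) = 34949/((5242 - 10876) + 45810) = 34949/(-5634 + 45810) = 34949/40176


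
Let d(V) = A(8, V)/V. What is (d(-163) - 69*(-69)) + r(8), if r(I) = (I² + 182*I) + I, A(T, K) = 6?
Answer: 1025101/163 ≈ 6289.0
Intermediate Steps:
r(I) = I² + 183*I
d(V) = 6/V
(d(-163) - 69*(-69)) + r(8) = (6/(-163) - 69*(-69)) + 8*(183 + 8) = (6*(-1/163) + 4761) + 8*191 = (-6/163 + 4761) + 1528 = 776037/163 + 1528 = 1025101/163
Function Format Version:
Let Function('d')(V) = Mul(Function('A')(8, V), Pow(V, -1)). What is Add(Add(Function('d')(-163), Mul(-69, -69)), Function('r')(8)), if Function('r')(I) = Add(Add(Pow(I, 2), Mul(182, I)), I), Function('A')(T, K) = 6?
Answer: Rational(1025101, 163) ≈ 6289.0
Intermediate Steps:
Function('r')(I) = Add(Pow(I, 2), Mul(183, I))
Function('d')(V) = Mul(6, Pow(V, -1))
Add(Add(Function('d')(-163), Mul(-69, -69)), Function('r')(8)) = Add(Add(Mul(6, Pow(-163, -1)), Mul(-69, -69)), Mul(8, Add(183, 8))) = Add(Add(Mul(6, Rational(-1, 163)), 4761), Mul(8, 191)) = Add(Add(Rational(-6, 163), 4761), 1528) = Add(Rational(776037, 163), 1528) = Rational(1025101, 163)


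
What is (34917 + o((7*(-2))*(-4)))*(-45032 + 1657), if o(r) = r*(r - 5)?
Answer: -1638403875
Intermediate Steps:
o(r) = r*(-5 + r)
(34917 + o((7*(-2))*(-4)))*(-45032 + 1657) = (34917 + ((7*(-2))*(-4))*(-5 + (7*(-2))*(-4)))*(-45032 + 1657) = (34917 + (-14*(-4))*(-5 - 14*(-4)))*(-43375) = (34917 + 56*(-5 + 56))*(-43375) = (34917 + 56*51)*(-43375) = (34917 + 2856)*(-43375) = 37773*(-43375) = -1638403875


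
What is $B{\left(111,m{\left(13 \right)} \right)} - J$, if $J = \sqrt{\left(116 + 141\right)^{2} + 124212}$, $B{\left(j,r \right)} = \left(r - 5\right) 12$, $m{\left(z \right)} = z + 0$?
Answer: $96 - \sqrt{190261} \approx -340.19$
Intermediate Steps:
$m{\left(z \right)} = z$
$B{\left(j,r \right)} = -60 + 12 r$ ($B{\left(j,r \right)} = \left(r - 5\right) 12 = \left(-5 + r\right) 12 = -60 + 12 r$)
$J = \sqrt{190261}$ ($J = \sqrt{257^{2} + 124212} = \sqrt{66049 + 124212} = \sqrt{190261} \approx 436.19$)
$B{\left(111,m{\left(13 \right)} \right)} - J = \left(-60 + 12 \cdot 13\right) - \sqrt{190261} = \left(-60 + 156\right) - \sqrt{190261} = 96 - \sqrt{190261}$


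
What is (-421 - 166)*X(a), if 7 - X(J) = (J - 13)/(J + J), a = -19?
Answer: -68679/19 ≈ -3614.7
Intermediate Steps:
X(J) = 7 - (-13 + J)/(2*J) (X(J) = 7 - (J - 13)/(J + J) = 7 - (-13 + J)/(2*J))
(-421 - 166)*X(a) = (-421 - 166)*((13/2)*(1 - 19)/(-19)) = -7631*(-1)*(-18)/(2*19) = -587*117/19 = -68679/19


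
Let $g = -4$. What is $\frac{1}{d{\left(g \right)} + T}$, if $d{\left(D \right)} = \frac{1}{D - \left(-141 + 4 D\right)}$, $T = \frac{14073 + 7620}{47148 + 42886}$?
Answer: $\frac{1967886}{487009} \approx 4.0408$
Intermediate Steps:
$T = \frac{3099}{12862}$ ($T = \frac{21693}{90034} = 21693 \cdot \frac{1}{90034} = \frac{3099}{12862} \approx 0.24094$)
$d{\left(D \right)} = \frac{1}{141 - 3 D}$ ($d{\left(D \right)} = \frac{1}{D - \left(-141 + 4 D\right)} = \frac{1}{141 - 3 D}$)
$\frac{1}{d{\left(g \right)} + T} = \frac{1}{- \frac{1}{-141 + 3 \left(-4\right)} + \frac{3099}{12862}} = \frac{1}{- \frac{1}{-141 - 12} + \frac{3099}{12862}} = \frac{1}{- \frac{1}{-153} + \frac{3099}{12862}} = \frac{1}{\left(-1\right) \left(- \frac{1}{153}\right) + \frac{3099}{12862}} = \frac{1}{\frac{1}{153} + \frac{3099}{12862}} = \frac{1}{\frac{487009}{1967886}} = \frac{1967886}{487009}$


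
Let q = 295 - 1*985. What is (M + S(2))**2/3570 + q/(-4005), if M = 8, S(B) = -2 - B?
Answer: 28082/158865 ≈ 0.17677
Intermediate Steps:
q = -690 (q = 295 - 985 = -690)
(M + S(2))**2/3570 + q/(-4005) = (8 + (-2 - 1*2))**2/3570 - 690/(-4005) = (8 + (-2 - 2))**2*(1/3570) - 690*(-1/4005) = (8 - 4)**2*(1/3570) + 46/267 = 4**2*(1/3570) + 46/267 = 16*(1/3570) + 46/267 = 8/1785 + 46/267 = 28082/158865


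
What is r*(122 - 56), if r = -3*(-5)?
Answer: 990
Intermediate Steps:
r = 15
r*(122 - 56) = 15*(122 - 56) = 15*66 = 990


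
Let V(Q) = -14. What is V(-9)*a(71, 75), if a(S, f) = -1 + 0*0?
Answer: 14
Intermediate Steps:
a(S, f) = -1 (a(S, f) = -1 + 0 = -1)
V(-9)*a(71, 75) = -14*(-1) = 14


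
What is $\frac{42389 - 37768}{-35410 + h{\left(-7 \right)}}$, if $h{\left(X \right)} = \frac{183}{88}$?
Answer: $- \frac{406648}{3115897} \approx -0.13051$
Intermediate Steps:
$h{\left(X \right)} = \frac{183}{88}$ ($h{\left(X \right)} = 183 \cdot \frac{1}{88} = \frac{183}{88}$)
$\frac{42389 - 37768}{-35410 + h{\left(-7 \right)}} = \frac{42389 - 37768}{-35410 + \frac{183}{88}} = \frac{4621}{- \frac{3115897}{88}} = 4621 \left(- \frac{88}{3115897}\right) = - \frac{406648}{3115897}$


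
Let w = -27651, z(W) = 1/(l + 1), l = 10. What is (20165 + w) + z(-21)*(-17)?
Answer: -82363/11 ≈ -7487.5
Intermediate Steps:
z(W) = 1/11 (z(W) = 1/(10 + 1) = 1/11)
(20165 + w) + z(-21)*(-17) = (20165 - 27651) + (1/11)*(-17) = -7486 - 17/11 = -82363/11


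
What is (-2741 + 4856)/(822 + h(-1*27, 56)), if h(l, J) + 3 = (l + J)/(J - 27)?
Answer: 423/164 ≈ 2.5793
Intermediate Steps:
h(l, J) = -3 + (J + l)/(-27 + J) (h(l, J) = -3 + (l + J)/(J - 27) = -3 + (J + l)/(-27 + J))
(-2741 + 4856)/(822 + h(-1*27, 56)) = (-2741 + 4856)/(822 + (81 - 1*27 - 2*56)/(-27 + 56)) = 2115/(822 + (81 - 27 - 112)/29) = 2115/(822 + (1/29)*(-58)) = 2115/(822 - 2) = 2115/820 = 2115*(1/820) = 423/164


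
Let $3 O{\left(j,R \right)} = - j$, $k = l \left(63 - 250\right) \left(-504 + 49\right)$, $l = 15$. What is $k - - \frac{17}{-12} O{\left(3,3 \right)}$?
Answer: $\frac{15315317}{12} \approx 1.2763 \cdot 10^{6}$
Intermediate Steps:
$k = 1276275$ ($k = 15 \left(63 - 250\right) \left(-504 + 49\right) = 15 \left(63 - 250\right) \left(-455\right) = 15 \left(\left(-187\right) \left(-455\right)\right) = 15 \cdot 85085 = 1276275$)
$O{\left(j,R \right)} = - \frac{j}{3}$ ($O{\left(j,R \right)} = \frac{\left(-1\right) j}{3} = - \frac{j}{3}$)
$k - - \frac{17}{-12} O{\left(3,3 \right)} = 1276275 - - \frac{17}{-12} \left(\left(- \frac{1}{3}\right) 3\right) = 1276275 - \left(-17\right) \left(- \frac{1}{12}\right) \left(-1\right) = 1276275 - \frac{17}{12} \left(-1\right) = 1276275 - - \frac{17}{12} = 1276275 + \frac{17}{12} = \frac{15315317}{12}$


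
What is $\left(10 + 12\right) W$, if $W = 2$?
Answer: $44$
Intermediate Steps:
$\left(10 + 12\right) W = \left(10 + 12\right) 2 = 22 \cdot 2 = 44$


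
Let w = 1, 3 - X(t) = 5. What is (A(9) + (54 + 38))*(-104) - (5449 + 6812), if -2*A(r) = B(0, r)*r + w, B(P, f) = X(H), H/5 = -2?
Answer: -22713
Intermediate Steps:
H = -10 (H = 5*(-2) = -10)
X(t) = -2 (X(t) = 3 - 1*5 = 3 - 5 = -2)
B(P, f) = -2
A(r) = -1/2 + r (A(r) = -(-2*r + 1)/2 = -(1 - 2*r)/2 = -1/2 + r)
(A(9) + (54 + 38))*(-104) - (5449 + 6812) = ((-1/2 + 9) + (54 + 38))*(-104) - (5449 + 6812) = (17/2 + 92)*(-104) - 1*12261 = (201/2)*(-104) - 12261 = -10452 - 12261 = -22713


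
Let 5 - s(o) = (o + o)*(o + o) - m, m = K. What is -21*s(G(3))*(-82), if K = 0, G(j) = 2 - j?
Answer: 1722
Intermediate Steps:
m = 0
s(o) = 5 - 4*o**2 (s(o) = 5 - ((o + o)*(o + o) - 1*0) = 5 - ((2*o)*(2*o) + 0) = 5 - (4*o**2 + 0) = 5 - 4*o**2)
-21*s(G(3))*(-82) = -21*(5 - 4*(2 - 1*3)**2)*(-82) = -21*(5 - 4*(2 - 3)**2)*(-82) = -21*(5 - 4*(-1)**2)*(-82) = -21*(5 - 4*1)*(-82) = -21*(5 - 4)*(-82) = -21*1*(-82) = -21*(-82) = 1722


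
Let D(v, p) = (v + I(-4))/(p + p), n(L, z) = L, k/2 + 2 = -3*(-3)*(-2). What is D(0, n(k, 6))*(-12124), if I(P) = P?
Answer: -3031/5 ≈ -606.20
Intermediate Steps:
k = -40 (k = -4 + 2*(-3*(-3)*(-2)) = -4 + 2*(9*(-2)) = -4 + 2*(-18) = -4 - 36 = -40)
D(v, p) = (-4 + v)/(2*p) (D(v, p) = (v - 4)/(p + p) = (-4 + v)/((2*p)) = (-4 + v)*(1/(2*p)) = (-4 + v)/(2*p))
D(0, n(k, 6))*(-12124) = ((1/2)*(-4 + 0)/(-40))*(-12124) = ((1/2)*(-1/40)*(-4))*(-12124) = (1/20)*(-12124) = -3031/5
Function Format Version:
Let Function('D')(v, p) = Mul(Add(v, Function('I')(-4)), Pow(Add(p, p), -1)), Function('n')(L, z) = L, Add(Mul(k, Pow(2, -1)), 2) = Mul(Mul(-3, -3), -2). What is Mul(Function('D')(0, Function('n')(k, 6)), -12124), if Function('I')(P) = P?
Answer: Rational(-3031, 5) ≈ -606.20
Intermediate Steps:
k = -40 (k = Add(-4, Mul(2, Mul(Mul(-3, -3), -2))) = Add(-4, Mul(2, Mul(9, -2))) = Add(-4, Mul(2, -18)) = Add(-4, -36) = -40)
Function('D')(v, p) = Mul(Rational(1, 2), Pow(p, -1), Add(-4, v)) (Function('D')(v, p) = Mul(Add(v, -4), Pow(Add(p, p), -1)) = Mul(Add(-4, v), Pow(Mul(2, p), -1)) = Mul(Add(-4, v), Mul(Rational(1, 2), Pow(p, -1))) = Mul(Rational(1, 2), Pow(p, -1), Add(-4, v)))
Mul(Function('D')(0, Function('n')(k, 6)), -12124) = Mul(Mul(Rational(1, 2), Pow(-40, -1), Add(-4, 0)), -12124) = Mul(Mul(Rational(1, 2), Rational(-1, 40), -4), -12124) = Mul(Rational(1, 20), -12124) = Rational(-3031, 5)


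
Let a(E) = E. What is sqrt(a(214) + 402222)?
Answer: 2*sqrt(100609) ≈ 634.38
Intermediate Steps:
sqrt(a(214) + 402222) = sqrt(214 + 402222) = sqrt(402436) = 2*sqrt(100609)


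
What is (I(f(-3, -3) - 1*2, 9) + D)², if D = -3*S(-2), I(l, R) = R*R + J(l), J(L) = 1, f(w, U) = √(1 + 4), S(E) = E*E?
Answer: 4900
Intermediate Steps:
S(E) = E²
f(w, U) = √5
I(l, R) = 1 + R² (I(l, R) = R*R + 1 = R² + 1 = 1 + R²)
D = -12 (D = -3*(-2)² = -3*4 = -12)
(I(f(-3, -3) - 1*2, 9) + D)² = ((1 + 9²) - 12)² = ((1 + 81) - 12)² = (82 - 12)² = 70² = 4900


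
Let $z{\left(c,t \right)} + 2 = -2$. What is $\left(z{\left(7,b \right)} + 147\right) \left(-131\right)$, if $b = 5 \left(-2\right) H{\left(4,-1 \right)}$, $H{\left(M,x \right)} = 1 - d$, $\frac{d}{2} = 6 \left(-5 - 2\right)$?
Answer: $-18733$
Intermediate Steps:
$d = -84$ ($d = 2 \cdot 6 \left(-5 - 2\right) = 2 \cdot 6 \left(-7\right) = 2 \left(-42\right) = -84$)
$H{\left(M,x \right)} = 85$ ($H{\left(M,x \right)} = 1 - -84 = 1 + 84 = 85$)
$b = -850$ ($b = 5 \left(-2\right) 85 = \left(-10\right) 85 = -850$)
$z{\left(c,t \right)} = -4$ ($z{\left(c,t \right)} = -2 - 2 = -4$)
$\left(z{\left(7,b \right)} + 147\right) \left(-131\right) = \left(-4 + 147\right) \left(-131\right) = 143 \left(-131\right) = -18733$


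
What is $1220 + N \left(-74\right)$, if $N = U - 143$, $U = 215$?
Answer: $-4108$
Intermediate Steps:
$N = 72$ ($N = 215 - 143 = 72$)
$1220 + N \left(-74\right) = 1220 + 72 \left(-74\right) = 1220 - 5328 = -4108$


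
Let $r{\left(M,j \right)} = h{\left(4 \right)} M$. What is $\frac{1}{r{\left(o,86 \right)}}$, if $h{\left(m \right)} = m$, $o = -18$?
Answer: $- \frac{1}{72} \approx -0.013889$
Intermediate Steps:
$r{\left(M,j \right)} = 4 M$
$\frac{1}{r{\left(o,86 \right)}} = \frac{1}{4 \left(-18\right)} = \frac{1}{-72} = - \frac{1}{72}$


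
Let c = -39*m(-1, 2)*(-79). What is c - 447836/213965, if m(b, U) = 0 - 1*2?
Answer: -1318900166/213965 ≈ -6164.1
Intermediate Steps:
m(b, U) = -2 (m(b, U) = 0 - 2 = -2)
c = -6162 (c = -39*(-2)*(-79) = 78*(-79) = -6162)
c - 447836/213965 = -6162 - 447836/213965 = -1318900166/213965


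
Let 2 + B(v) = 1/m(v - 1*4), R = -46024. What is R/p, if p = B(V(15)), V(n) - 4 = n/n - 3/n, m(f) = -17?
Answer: 782408/35 ≈ 22355.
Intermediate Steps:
V(n) = 5 - 3/n (V(n) = 4 + (n/n - 3/n) = 4 + (1 - 3/n) = 5 - 3/n)
B(v) = -35/17 (B(v) = -2 + 1/(-17) = -2 - 1/17 = -35/17)
p = -35/17 ≈ -2.0588
R/p = -46024/(-35/17) = -46024*(-17/35) = 782408/35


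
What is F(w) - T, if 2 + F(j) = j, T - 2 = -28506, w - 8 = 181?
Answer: 28691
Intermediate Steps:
w = 189 (w = 8 + 181 = 189)
T = -28504 (T = 2 - 28506 = -28504)
F(j) = -2 + j
F(w) - T = (-2 + 189) - 1*(-28504) = 187 + 28504 = 28691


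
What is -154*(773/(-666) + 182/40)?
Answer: -1738121/3330 ≈ -521.96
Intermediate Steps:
-154*(773/(-666) + 182/40) = -154*(773*(-1/666) + 182*(1/40)) = -154*(-773/666 + 91/20) = -154*22573/6660 = -1738121/3330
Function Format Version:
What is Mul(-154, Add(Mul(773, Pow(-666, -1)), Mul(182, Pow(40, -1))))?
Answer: Rational(-1738121, 3330) ≈ -521.96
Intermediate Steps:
Mul(-154, Add(Mul(773, Pow(-666, -1)), Mul(182, Pow(40, -1)))) = Mul(-154, Add(Mul(773, Rational(-1, 666)), Mul(182, Rational(1, 40)))) = Mul(-154, Add(Rational(-773, 666), Rational(91, 20))) = Mul(-154, Rational(22573, 6660)) = Rational(-1738121, 3330)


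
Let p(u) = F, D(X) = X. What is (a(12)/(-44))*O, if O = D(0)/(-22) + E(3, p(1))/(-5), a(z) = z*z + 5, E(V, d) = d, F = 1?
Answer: 149/220 ≈ 0.67727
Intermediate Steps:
p(u) = 1
a(z) = 5 + z² (a(z) = z² + 5 = 5 + z²)
O = -⅕ (O = 0/(-22) + 1/(-5) = 0*(-1/22) + 1*(-⅕) = 0 - ⅕ = -⅕ ≈ -0.20000)
(a(12)/(-44))*O = ((5 + 12²)/(-44))*(-⅕) = ((5 + 144)*(-1/44))*(-⅕) = (149*(-1/44))*(-⅕) = -149/44*(-⅕) = 149/220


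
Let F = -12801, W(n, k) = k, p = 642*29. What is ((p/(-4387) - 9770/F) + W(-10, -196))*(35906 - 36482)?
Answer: 20101562880/174947 ≈ 1.1490e+5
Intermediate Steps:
p = 18618
((p/(-4387) - 9770/F) + W(-10, -196))*(35906 - 36482) = ((18618/(-4387) - 9770/(-12801)) - 196)*(35906 - 36482) = ((18618*(-1/4387) - 9770*(-1/12801)) - 196)*(-576) = ((-174/41 + 9770/12801) - 196)*(-576) = (-1826804/524841 - 196)*(-576) = -104695640/524841*(-576) = 20101562880/174947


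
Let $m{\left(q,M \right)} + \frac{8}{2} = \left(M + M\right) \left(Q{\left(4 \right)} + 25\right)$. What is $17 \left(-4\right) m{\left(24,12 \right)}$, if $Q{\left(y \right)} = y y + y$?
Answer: $-73168$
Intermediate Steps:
$Q{\left(y \right)} = y + y^{2}$ ($Q{\left(y \right)} = y^{2} + y = y + y^{2}$)
$m{\left(q,M \right)} = -4 + 90 M$ ($m{\left(q,M \right)} = -4 + \left(M + M\right) \left(4 \left(1 + 4\right) + 25\right) = -4 + 2 M \left(4 \cdot 5 + 25\right) = -4 + 2 M \left(20 + 25\right) = -4 + 2 M 45 = -4 + 90 M$)
$17 \left(-4\right) m{\left(24,12 \right)} = 17 \left(-4\right) \left(-4 + 90 \cdot 12\right) = - 68 \left(-4 + 1080\right) = \left(-68\right) 1076 = -73168$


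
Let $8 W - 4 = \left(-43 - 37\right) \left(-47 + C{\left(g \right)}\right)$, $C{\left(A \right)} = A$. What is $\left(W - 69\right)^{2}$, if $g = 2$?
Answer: $\frac{582169}{4} \approx 1.4554 \cdot 10^{5}$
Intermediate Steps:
$W = \frac{901}{2}$ ($W = \frac{1}{2} + \frac{\left(-43 - 37\right) \left(-47 + 2\right)}{8} = \frac{1}{2} + \frac{\left(-80\right) \left(-45\right)}{8} = \frac{1}{2} + \frac{1}{8} \cdot 3600 = \frac{1}{2} + 450 = \frac{901}{2} \approx 450.5$)
$\left(W - 69\right)^{2} = \left(\frac{901}{2} - 69\right)^{2} = \left(\frac{763}{2}\right)^{2} = \frac{582169}{4}$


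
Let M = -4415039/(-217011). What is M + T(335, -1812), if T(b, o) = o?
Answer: -388808893/217011 ≈ -1791.7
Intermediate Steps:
M = 4415039/217011 (M = -4415039*(-1/217011) = 4415039/217011 ≈ 20.345)
M + T(335, -1812) = 4415039/217011 - 1812 = -388808893/217011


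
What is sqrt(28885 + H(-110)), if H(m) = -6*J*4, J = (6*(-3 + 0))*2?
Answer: sqrt(29749) ≈ 172.48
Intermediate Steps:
J = -36 (J = (6*(-3))*2 = -18*2 = -36)
H(m) = 864 (H(m) = -6*(-36)*4 = 216*4 = 864)
sqrt(28885 + H(-110)) = sqrt(28885 + 864) = sqrt(29749)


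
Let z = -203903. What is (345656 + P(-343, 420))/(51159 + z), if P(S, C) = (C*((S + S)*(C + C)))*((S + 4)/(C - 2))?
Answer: -5136845963/3990437 ≈ -1287.3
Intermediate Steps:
P(S, C) = 4*S*C²*(4 + S)/(-2 + C) (P(S, C) = (C*((2*S)*(2*C)))*((4 + S)/(-2 + C)) = (C*(4*C*S))*((4 + S)/(-2 + C)) = (4*S*C²)*((4 + S)/(-2 + C)) = 4*S*C²*(4 + S)/(-2 + C))
(345656 + P(-343, 420))/(51159 + z) = (345656 + 4*(-343)*420²*(4 - 343)/(-2 + 420))/(51159 - 203903) = (345656 + 4*(-343)*176400*(-339)/418)/(-152744) = (345656 + 4*(-343)*176400*(1/418)*(-339))*(-1/152744) = (345656 + 41022525600/209)*(-1/152744) = (41094767704/209)*(-1/152744) = -5136845963/3990437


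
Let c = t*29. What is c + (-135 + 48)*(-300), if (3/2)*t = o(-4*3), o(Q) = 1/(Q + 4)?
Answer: 313171/12 ≈ 26098.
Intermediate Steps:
o(Q) = 1/(4 + Q)
t = -1/12 (t = 2/(3*(4 - 4*3)) = 2/(3*(4 - 12)) = (2/3)/(-8) = (2/3)*(-1/8) = -1/12 ≈ -0.083333)
c = -29/12 (c = -1/12*29 = -29/12 ≈ -2.4167)
c + (-135 + 48)*(-300) = -29/12 + (-135 + 48)*(-300) = -29/12 - 87*(-300) = -29/12 + 26100 = 313171/12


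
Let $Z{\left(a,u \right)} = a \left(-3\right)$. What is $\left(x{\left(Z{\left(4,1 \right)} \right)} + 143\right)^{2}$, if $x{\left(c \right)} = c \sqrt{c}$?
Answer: $18721 - 6864 i \sqrt{3} \approx 18721.0 - 11889.0 i$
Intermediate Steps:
$Z{\left(a,u \right)} = - 3 a$
$x{\left(c \right)} = c^{\frac{3}{2}}$
$\left(x{\left(Z{\left(4,1 \right)} \right)} + 143\right)^{2} = \left(\left(\left(-3\right) 4\right)^{\frac{3}{2}} + 143\right)^{2} = \left(\left(-12\right)^{\frac{3}{2}} + 143\right)^{2} = \left(- 24 i \sqrt{3} + 143\right)^{2} = \left(143 - 24 i \sqrt{3}\right)^{2}$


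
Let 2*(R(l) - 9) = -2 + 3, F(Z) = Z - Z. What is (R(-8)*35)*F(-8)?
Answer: 0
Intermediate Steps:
F(Z) = 0
R(l) = 19/2 (R(l) = 9 + (-2 + 3)/2 = 9 + (1/2)*1 = 9 + 1/2 = 19/2)
(R(-8)*35)*F(-8) = ((19/2)*35)*0 = (665/2)*0 = 0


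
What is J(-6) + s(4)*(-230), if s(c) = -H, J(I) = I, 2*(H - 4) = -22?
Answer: -1616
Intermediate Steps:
H = -7 (H = 4 + (½)*(-22) = 4 - 11 = -7)
s(c) = 7 (s(c) = -1*(-7) = 7)
J(-6) + s(4)*(-230) = -6 + 7*(-230) = -6 - 1610 = -1616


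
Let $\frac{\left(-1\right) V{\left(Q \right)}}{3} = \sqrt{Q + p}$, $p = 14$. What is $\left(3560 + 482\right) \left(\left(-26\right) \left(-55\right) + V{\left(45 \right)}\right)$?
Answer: $5780060 - 12126 \sqrt{59} \approx 5.6869 \cdot 10^{6}$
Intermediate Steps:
$V{\left(Q \right)} = - 3 \sqrt{14 + Q}$ ($V{\left(Q \right)} = - 3 \sqrt{Q + 14} = - 3 \sqrt{14 + Q}$)
$\left(3560 + 482\right) \left(\left(-26\right) \left(-55\right) + V{\left(45 \right)}\right) = \left(3560 + 482\right) \left(\left(-26\right) \left(-55\right) - 3 \sqrt{14 + 45}\right) = 4042 \left(1430 - 3 \sqrt{59}\right) = 5780060 - 12126 \sqrt{59}$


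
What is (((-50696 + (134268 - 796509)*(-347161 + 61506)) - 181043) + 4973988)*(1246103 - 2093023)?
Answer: -160217950077479680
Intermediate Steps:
(((-50696 + (134268 - 796509)*(-347161 + 61506)) - 181043) + 4973988)*(1246103 - 2093023) = (((-50696 - 662241*(-285655)) - 181043) + 4973988)*(-846920) = (((-50696 + 189172452855) - 181043) + 4973988)*(-846920) = ((189172402159 - 181043) + 4973988)*(-846920) = (189172221116 + 4973988)*(-846920) = 189177195104*(-846920) = -160217950077479680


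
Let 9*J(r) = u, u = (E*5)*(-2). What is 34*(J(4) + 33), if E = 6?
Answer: 2686/3 ≈ 895.33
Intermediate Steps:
u = -60 (u = (6*5)*(-2) = 30*(-2) = -60)
J(r) = -20/3 (J(r) = (1/9)*(-60) = -20/3)
34*(J(4) + 33) = 34*(-20/3 + 33) = 34*(79/3) = 2686/3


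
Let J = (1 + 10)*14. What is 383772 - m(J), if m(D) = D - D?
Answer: 383772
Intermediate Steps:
J = 154 (J = 11*14 = 154)
m(D) = 0
383772 - m(J) = 383772 - 1*0 = 383772 + 0 = 383772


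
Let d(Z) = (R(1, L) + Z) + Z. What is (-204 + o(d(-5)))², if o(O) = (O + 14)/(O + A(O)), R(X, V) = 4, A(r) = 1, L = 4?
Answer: 1056784/25 ≈ 42271.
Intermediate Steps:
d(Z) = 4 + 2*Z (d(Z) = (4 + Z) + Z = 4 + 2*Z)
o(O) = (14 + O)/(1 + O) (o(O) = (O + 14)/(O + 1) = (14 + O)/(1 + O))
(-204 + o(d(-5)))² = (-204 + (14 + (4 + 2*(-5)))/(1 + (4 + 2*(-5))))² = (-204 + (14 + (4 - 10))/(1 + (4 - 10)))² = (-204 + (14 - 6)/(1 - 6))² = (-204 + 8/(-5))² = (-204 - ⅕*8)² = (-204 - 8/5)² = (-1028/5)² = 1056784/25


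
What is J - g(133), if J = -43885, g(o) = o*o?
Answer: -61574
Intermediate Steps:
g(o) = o²
J - g(133) = -43885 - 1*133² = -43885 - 1*17689 = -43885 - 17689 = -61574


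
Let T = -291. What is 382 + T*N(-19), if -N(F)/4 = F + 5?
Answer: -15914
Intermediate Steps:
N(F) = -20 - 4*F (N(F) = -4*(F + 5) = -4*(5 + F) = -20 - 4*F)
382 + T*N(-19) = 382 - 291*(-20 - 4*(-19)) = 382 - 291*(-20 + 76) = 382 - 291*56 = 382 - 16296 = -15914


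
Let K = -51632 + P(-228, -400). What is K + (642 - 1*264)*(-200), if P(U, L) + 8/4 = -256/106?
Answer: -6743530/53 ≈ -1.2724e+5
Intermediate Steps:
P(U, L) = -234/53 (P(U, L) = -2 - 256/106 = -2 - 256*1/106 = -2 - 128/53 = -234/53)
K = -2736730/53 (K = -51632 - 234/53 = -2736730/53 ≈ -51636.)
K + (642 - 1*264)*(-200) = -2736730/53 + (642 - 1*264)*(-200) = -2736730/53 + (642 - 264)*(-200) = -2736730/53 + 378*(-200) = -2736730/53 - 75600 = -6743530/53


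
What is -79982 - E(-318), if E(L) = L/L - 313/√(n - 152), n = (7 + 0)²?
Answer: -79983 - 313*I*√103/103 ≈ -79983.0 - 30.841*I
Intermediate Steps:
n = 49 (n = 7² = 49)
E(L) = 1 + 313*I*√103/103 (E(L) = L/L - 313/√(49 - 152) = 1 - 313*(-I*√103/103) = 1 - (-313)*I*√103/103 = 1 + 313*I*√103/103)
-79982 - E(-318) = -79982 - (1 + 313*I*√103/103) = -79982 + (-1 - 313*I*√103/103) = -79983 - 313*I*√103/103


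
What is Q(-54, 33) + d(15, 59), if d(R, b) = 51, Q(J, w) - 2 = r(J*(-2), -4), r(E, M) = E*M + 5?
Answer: -374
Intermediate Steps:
r(E, M) = 5 + E*M
Q(J, w) = 7 + 8*J (Q(J, w) = 2 + (5 + (J*(-2))*(-4)) = 2 + (5 - 2*J*(-4)) = 2 + (5 + 8*J) = 7 + 8*J)
Q(-54, 33) + d(15, 59) = (7 + 8*(-54)) + 51 = (7 - 432) + 51 = -425 + 51 = -374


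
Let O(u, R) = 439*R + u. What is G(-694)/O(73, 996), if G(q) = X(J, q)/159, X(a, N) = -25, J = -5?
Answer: -25/69533403 ≈ -3.5954e-7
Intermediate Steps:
O(u, R) = u + 439*R
G(q) = -25/159
G(-694)/O(73, 996) = -25/(159*(73 + 439*996)) = -25/(159*(73 + 437244)) = -25/159/437317 = -25/159*1/437317 = -25/69533403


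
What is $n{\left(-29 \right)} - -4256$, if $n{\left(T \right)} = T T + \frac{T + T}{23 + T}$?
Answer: $\frac{15320}{3} \approx 5106.7$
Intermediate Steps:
$n{\left(T \right)} = T^{2} + \frac{2 T}{23 + T}$
$n{\left(-29 \right)} - -4256 = - \frac{29 \left(2 + \left(-29\right)^{2} + 23 \left(-29\right)\right)}{23 - 29} - -4256 = - \frac{29 \left(2 + 841 - 667\right)}{-6} + 4256 = \left(-29\right) \left(- \frac{1}{6}\right) 176 + 4256 = \frac{2552}{3} + 4256 = \frac{15320}{3}$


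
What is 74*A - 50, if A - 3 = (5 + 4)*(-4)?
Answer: -2492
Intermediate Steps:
A = -33 (A = 3 + (5 + 4)*(-4) = 3 + 9*(-4) = 3 - 36 = -33)
74*A - 50 = 74*(-33) - 50 = -2442 - 50 = -2492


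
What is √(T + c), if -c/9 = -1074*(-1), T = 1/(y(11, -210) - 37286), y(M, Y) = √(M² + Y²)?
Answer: √(-360406477 + 9666*√44221)/√(37286 - √44221) ≈ 98.316*I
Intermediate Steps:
T = 1/(-37286 + √44221) (T = 1/(√(11² + (-210)²) - 37286) = 1/(√(121 + 44100) - 37286) = 1/(√44221 - 37286) = 1/(-37286 + √44221) ≈ -2.6972e-5)
c = -9666 (c = -(-1611)*6*(-1) = -(-1611)*(-6) = -9*1074 = -9666)
√(T + c) = √((-37286/1390201575 - √44221/1390201575) - 9666) = √(-13437688461236/1390201575 - √44221/1390201575)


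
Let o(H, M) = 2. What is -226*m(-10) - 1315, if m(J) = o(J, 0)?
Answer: -1767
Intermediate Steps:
m(J) = 2
-226*m(-10) - 1315 = -226*2 - 1315 = -452 - 1315 = -1767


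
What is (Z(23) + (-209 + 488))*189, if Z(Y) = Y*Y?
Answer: 152712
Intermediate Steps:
Z(Y) = Y²
(Z(23) + (-209 + 488))*189 = (23² + (-209 + 488))*189 = (529 + 279)*189 = 808*189 = 152712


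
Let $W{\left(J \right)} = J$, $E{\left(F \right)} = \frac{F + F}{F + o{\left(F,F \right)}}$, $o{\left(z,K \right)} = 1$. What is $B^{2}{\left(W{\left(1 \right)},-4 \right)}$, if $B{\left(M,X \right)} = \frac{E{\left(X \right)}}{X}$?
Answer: $\frac{4}{9} \approx 0.44444$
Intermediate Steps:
$E{\left(F \right)} = \frac{2 F}{1 + F}$ ($E{\left(F \right)} = \frac{F + F}{F + 1} = \frac{2 F}{1 + F}$)
$B{\left(M,X \right)} = \frac{2}{1 + X}$ ($B{\left(M,X \right)} = \frac{2 X \frac{1}{1 + X}}{X} = \frac{2}{1 + X}$)
$B^{2}{\left(W{\left(1 \right)},-4 \right)} = \left(\frac{2}{1 - 4}\right)^{2} = \left(\frac{2}{-3}\right)^{2} = \left(2 \left(- \frac{1}{3}\right)\right)^{2} = \left(- \frac{2}{3}\right)^{2} = \frac{4}{9}$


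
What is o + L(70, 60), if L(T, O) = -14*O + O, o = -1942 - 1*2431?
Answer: -5153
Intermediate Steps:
o = -4373 (o = -1942 - 2431 = -4373)
L(T, O) = -13*O
o + L(70, 60) = -4373 - 13*60 = -4373 - 780 = -5153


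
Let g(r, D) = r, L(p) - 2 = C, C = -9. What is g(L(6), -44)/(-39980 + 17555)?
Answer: 7/22425 ≈ 0.00031215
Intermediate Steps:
L(p) = -7 (L(p) = 2 - 9 = -7)
g(L(6), -44)/(-39980 + 17555) = -7/(-39980 + 17555) = -7/(-22425) = -7*(-1/22425) = 7/22425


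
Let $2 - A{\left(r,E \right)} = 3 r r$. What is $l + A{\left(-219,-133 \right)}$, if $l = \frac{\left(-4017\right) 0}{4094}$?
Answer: $-143881$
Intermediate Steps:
$A{\left(r,E \right)} = 2 - 3 r^{2}$ ($A{\left(r,E \right)} = 2 - 3 r r = 2 - 3 r^{2}$)
$l = 0$ ($l = 0 \cdot \frac{1}{4094} = 0$)
$l + A{\left(-219,-133 \right)} = 0 + \left(2 - 3 \left(-219\right)^{2}\right) = 0 + \left(2 - 143883\right) = 0 - 143881 = -143881$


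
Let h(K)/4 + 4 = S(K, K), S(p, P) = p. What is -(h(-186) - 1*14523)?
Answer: 15283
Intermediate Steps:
h(K) = -16 + 4*K
-(h(-186) - 1*14523) = -((-16 + 4*(-186)) - 1*14523) = -((-16 - 744) - 14523) = -(-760 - 14523) = -1*(-15283) = 15283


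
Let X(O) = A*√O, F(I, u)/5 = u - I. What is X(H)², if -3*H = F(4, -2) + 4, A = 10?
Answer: 2600/3 ≈ 866.67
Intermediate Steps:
F(I, u) = -5*I + 5*u (F(I, u) = 5*(u - I) = -5*I + 5*u)
H = 26/3 (H = -((-5*4 + 5*(-2)) + 4)/3 = -((-20 - 10) + 4)/3 = -(-30 + 4)/3 = -⅓*(-26) = 26/3 ≈ 8.6667)
X(O) = 10*√O
X(H)² = (10*√(26/3))² = (10*(√78/3))² = (10*√78/3)² = 2600/3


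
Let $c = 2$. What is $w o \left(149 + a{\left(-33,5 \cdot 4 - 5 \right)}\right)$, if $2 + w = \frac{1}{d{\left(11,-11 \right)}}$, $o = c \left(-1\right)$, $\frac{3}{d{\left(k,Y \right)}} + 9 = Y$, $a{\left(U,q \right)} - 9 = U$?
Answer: $\frac{6500}{3} \approx 2166.7$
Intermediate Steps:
$a{\left(U,q \right)} = 9 + U$
$d{\left(k,Y \right)} = \frac{3}{-9 + Y}$
$o = -2$ ($o = 2 \left(-1\right) = -2$)
$w = - \frac{26}{3}$ ($w = -2 + \frac{1}{3 \frac{1}{-9 - 11}} = -2 + \frac{1}{3 \frac{1}{-20}} = -2 + \frac{1}{3 \left(- \frac{1}{20}\right)} = -2 + \frac{1}{- \frac{3}{20}} = -2 - \frac{20}{3} = - \frac{26}{3} \approx -8.6667$)
$w o \left(149 + a{\left(-33,5 \cdot 4 - 5 \right)}\right) = \left(- \frac{26}{3}\right) \left(-2\right) \left(149 + \left(9 - 33\right)\right) = \frac{52 \left(149 - 24\right)}{3} = \frac{52}{3} \cdot 125 = \frac{6500}{3}$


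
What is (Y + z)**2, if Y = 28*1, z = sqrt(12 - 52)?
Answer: 744 + 112*I*sqrt(10) ≈ 744.0 + 354.18*I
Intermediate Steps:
z = 2*I*sqrt(10) (z = sqrt(-40) = 2*I*sqrt(10) ≈ 6.3246*I)
Y = 28
(Y + z)**2 = (28 + 2*I*sqrt(10))**2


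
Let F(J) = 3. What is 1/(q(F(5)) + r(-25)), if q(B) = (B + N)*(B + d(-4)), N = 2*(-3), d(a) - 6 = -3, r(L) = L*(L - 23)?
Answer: 1/1182 ≈ 0.00084602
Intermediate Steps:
r(L) = L*(-23 + L)
d(a) = 3 (d(a) = 6 - 3 = 3)
N = -6
q(B) = (-6 + B)*(3 + B) (q(B) = (B - 6)*(B + 3) = (-6 + B)*(3 + B))
1/(q(F(5)) + r(-25)) = 1/((-18 + 3**2 - 3*3) - 25*(-23 - 25)) = 1/((-18 + 9 - 9) - 25*(-48)) = 1/(-18 + 1200) = 1/1182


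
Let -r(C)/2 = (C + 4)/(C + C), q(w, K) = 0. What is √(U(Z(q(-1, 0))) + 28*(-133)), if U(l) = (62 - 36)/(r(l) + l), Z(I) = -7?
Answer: I*√14910/2 ≈ 61.053*I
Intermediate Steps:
r(C) = -(4 + C)/C (r(C) = -2*(C + 4)/(C + C) = -2*(4 + C)/(2*C) = -2*(4 + C)*1/(2*C) = -(4 + C)/C)
U(l) = 26/(l + (-4 - l)/l) (U(l) = (62 - 36)/((-4 - l)/l + l) = 26/(l + (-4 - l)/l))
√(U(Z(q(-1, 0))) + 28*(-133)) = √(26*(-7)/(-4 + (-7)² - 1*(-7)) + 28*(-133)) = √(26*(-7)/(-4 + 49 + 7) - 3724) = √(26*(-7)/52 - 3724) = √(26*(-7)*(1/52) - 3724) = √(-7/2 - 3724) = √(-7455/2) = I*√14910/2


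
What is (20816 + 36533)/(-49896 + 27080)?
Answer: -57349/22816 ≈ -2.5135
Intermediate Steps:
(20816 + 36533)/(-49896 + 27080) = 57349/(-22816) = 57349*(-1/22816) = -57349/22816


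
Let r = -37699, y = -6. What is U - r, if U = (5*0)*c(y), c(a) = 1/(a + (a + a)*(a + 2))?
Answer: 37699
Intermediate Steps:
c(a) = 1/(a + 2*a*(2 + a)) (c(a) = 1/(a + (2*a)*(2 + a)) = 1/(a + 2*a*(2 + a)))
U = 0 (U = (5*0)*(1/((-6)*(5 + 2*(-6)))) = 0*(-1/(6*(5 - 12))) = 0*(-⅙/(-7)) = 0*(-⅙*(-⅐)) = 0*(1/42) = 0)
U - r = 0 - 1*(-37699) = 0 + 37699 = 37699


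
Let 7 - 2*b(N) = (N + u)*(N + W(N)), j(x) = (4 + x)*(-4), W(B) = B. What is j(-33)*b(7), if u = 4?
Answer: -8526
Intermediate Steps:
j(x) = -16 - 4*x
b(N) = 7/2 - N*(4 + N) (b(N) = 7/2 - (N + 4)*(N + N)/2 = 7/2 - (4 + N)*2*N/2 = 7/2 - N*(4 + N))
j(-33)*b(7) = (-16 - 4*(-33))*(7/2 - 1*7² - 4*7) = (-16 + 132)*(7/2 - 1*49 - 28) = 116*(7/2 - 49 - 28) = 116*(-147/2) = -8526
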